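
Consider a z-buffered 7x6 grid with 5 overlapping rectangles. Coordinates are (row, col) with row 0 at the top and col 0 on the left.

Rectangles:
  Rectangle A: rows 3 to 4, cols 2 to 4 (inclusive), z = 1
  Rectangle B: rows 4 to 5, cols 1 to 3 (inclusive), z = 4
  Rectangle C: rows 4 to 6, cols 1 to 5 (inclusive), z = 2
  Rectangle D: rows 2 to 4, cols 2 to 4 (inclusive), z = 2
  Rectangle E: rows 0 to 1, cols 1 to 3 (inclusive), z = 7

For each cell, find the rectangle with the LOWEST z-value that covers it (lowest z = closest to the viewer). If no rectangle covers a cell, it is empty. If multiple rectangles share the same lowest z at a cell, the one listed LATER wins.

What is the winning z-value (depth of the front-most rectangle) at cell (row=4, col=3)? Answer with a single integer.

Answer: 1

Derivation:
Check cell (4,3):
  A: rows 3-4 cols 2-4 z=1 -> covers; best now A (z=1)
  B: rows 4-5 cols 1-3 z=4 -> covers; best now A (z=1)
  C: rows 4-6 cols 1-5 z=2 -> covers; best now A (z=1)
  D: rows 2-4 cols 2-4 z=2 -> covers; best now A (z=1)
  E: rows 0-1 cols 1-3 -> outside (row miss)
Winner: A at z=1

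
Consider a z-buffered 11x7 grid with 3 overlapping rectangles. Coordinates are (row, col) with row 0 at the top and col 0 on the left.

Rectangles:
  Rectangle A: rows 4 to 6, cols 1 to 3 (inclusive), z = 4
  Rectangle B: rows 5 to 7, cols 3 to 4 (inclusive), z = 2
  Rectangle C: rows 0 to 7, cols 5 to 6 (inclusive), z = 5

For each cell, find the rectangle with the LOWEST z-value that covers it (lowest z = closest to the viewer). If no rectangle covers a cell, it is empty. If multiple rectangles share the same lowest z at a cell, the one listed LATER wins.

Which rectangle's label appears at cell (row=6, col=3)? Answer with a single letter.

Answer: B

Derivation:
Check cell (6,3):
  A: rows 4-6 cols 1-3 z=4 -> covers; best now A (z=4)
  B: rows 5-7 cols 3-4 z=2 -> covers; best now B (z=2)
  C: rows 0-7 cols 5-6 -> outside (col miss)
Winner: B at z=2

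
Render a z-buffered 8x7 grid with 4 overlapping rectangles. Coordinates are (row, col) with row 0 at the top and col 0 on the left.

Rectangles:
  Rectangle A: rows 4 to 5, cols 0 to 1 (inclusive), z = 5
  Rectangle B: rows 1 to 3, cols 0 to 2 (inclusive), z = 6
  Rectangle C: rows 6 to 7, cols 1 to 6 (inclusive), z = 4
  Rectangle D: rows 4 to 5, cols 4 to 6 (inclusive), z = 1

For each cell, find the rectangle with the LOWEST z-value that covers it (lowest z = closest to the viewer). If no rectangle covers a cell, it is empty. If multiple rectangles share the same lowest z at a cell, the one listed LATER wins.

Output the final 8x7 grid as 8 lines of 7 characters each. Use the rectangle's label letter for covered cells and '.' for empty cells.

.......
BBB....
BBB....
BBB....
AA..DDD
AA..DDD
.CCCCCC
.CCCCCC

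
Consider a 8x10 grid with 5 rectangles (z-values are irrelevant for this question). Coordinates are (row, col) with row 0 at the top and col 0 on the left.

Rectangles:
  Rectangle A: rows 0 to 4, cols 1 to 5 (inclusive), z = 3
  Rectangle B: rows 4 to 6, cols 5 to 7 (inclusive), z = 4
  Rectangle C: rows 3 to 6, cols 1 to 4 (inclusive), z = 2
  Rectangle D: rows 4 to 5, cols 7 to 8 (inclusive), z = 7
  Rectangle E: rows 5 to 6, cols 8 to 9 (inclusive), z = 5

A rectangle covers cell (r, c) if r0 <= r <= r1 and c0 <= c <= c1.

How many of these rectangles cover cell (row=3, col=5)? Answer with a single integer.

Answer: 1

Derivation:
Check cell (3,5):
  A: rows 0-4 cols 1-5 -> covers
  B: rows 4-6 cols 5-7 -> outside (row miss)
  C: rows 3-6 cols 1-4 -> outside (col miss)
  D: rows 4-5 cols 7-8 -> outside (row miss)
  E: rows 5-6 cols 8-9 -> outside (row miss)
Count covering = 1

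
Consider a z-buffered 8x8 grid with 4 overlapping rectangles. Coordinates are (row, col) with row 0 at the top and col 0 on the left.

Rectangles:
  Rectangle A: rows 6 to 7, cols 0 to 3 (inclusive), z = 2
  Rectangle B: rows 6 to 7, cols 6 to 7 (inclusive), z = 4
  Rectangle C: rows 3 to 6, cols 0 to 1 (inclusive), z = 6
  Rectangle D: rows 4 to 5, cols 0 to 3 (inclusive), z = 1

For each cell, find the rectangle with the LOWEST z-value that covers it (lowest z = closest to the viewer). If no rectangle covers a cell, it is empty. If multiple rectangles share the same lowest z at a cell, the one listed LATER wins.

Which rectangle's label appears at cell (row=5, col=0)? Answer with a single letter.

Answer: D

Derivation:
Check cell (5,0):
  A: rows 6-7 cols 0-3 -> outside (row miss)
  B: rows 6-7 cols 6-7 -> outside (row miss)
  C: rows 3-6 cols 0-1 z=6 -> covers; best now C (z=6)
  D: rows 4-5 cols 0-3 z=1 -> covers; best now D (z=1)
Winner: D at z=1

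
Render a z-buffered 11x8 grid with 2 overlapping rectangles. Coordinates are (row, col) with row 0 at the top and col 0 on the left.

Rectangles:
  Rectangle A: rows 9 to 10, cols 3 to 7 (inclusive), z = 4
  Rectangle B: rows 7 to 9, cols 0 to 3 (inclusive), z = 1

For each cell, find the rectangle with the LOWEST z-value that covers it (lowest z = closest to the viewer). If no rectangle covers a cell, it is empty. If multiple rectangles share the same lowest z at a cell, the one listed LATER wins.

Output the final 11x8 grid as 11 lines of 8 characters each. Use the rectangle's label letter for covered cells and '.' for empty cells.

........
........
........
........
........
........
........
BBBB....
BBBB....
BBBBAAAA
...AAAAA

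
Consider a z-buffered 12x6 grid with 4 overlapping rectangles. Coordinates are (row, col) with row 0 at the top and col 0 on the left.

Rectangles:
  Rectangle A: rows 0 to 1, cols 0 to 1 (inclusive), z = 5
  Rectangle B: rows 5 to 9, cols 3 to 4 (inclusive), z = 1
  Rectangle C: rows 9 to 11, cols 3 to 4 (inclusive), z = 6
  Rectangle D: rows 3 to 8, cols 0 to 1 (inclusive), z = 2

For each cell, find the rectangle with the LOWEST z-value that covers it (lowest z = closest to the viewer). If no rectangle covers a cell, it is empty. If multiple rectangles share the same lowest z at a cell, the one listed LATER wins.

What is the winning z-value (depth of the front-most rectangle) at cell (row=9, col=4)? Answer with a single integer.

Check cell (9,4):
  A: rows 0-1 cols 0-1 -> outside (row miss)
  B: rows 5-9 cols 3-4 z=1 -> covers; best now B (z=1)
  C: rows 9-11 cols 3-4 z=6 -> covers; best now B (z=1)
  D: rows 3-8 cols 0-1 -> outside (row miss)
Winner: B at z=1

Answer: 1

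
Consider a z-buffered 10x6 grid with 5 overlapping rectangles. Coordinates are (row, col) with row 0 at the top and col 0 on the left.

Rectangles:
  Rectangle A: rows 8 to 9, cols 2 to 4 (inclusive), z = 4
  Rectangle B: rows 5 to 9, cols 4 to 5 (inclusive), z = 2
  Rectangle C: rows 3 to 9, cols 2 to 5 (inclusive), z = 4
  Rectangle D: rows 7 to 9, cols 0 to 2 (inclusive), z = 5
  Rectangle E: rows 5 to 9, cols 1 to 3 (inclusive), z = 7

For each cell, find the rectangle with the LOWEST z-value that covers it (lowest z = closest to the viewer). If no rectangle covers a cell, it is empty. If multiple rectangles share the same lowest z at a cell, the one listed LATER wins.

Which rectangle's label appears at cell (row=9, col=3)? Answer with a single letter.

Answer: C

Derivation:
Check cell (9,3):
  A: rows 8-9 cols 2-4 z=4 -> covers; best now A (z=4)
  B: rows 5-9 cols 4-5 -> outside (col miss)
  C: rows 3-9 cols 2-5 z=4 -> covers; best now C (z=4)
  D: rows 7-9 cols 0-2 -> outside (col miss)
  E: rows 5-9 cols 1-3 z=7 -> covers; best now C (z=4)
Winner: C at z=4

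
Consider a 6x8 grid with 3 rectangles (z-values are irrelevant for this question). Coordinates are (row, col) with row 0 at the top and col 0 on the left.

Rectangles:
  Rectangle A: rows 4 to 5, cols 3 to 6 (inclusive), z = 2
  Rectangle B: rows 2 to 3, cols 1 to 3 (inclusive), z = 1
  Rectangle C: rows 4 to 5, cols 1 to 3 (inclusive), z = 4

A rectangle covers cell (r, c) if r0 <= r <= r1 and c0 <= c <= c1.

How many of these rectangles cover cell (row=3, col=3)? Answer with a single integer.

Check cell (3,3):
  A: rows 4-5 cols 3-6 -> outside (row miss)
  B: rows 2-3 cols 1-3 -> covers
  C: rows 4-5 cols 1-3 -> outside (row miss)
Count covering = 1

Answer: 1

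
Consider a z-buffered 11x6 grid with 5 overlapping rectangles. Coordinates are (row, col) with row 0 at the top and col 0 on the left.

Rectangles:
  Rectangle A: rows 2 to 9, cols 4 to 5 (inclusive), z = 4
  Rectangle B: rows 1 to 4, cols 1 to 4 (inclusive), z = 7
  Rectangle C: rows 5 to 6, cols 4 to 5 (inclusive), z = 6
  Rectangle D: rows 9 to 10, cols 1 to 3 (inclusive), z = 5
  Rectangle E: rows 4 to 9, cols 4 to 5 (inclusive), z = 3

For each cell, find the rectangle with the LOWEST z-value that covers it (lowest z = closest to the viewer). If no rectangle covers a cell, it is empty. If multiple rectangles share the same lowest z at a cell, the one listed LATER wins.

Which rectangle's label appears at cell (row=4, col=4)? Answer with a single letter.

Answer: E

Derivation:
Check cell (4,4):
  A: rows 2-9 cols 4-5 z=4 -> covers; best now A (z=4)
  B: rows 1-4 cols 1-4 z=7 -> covers; best now A (z=4)
  C: rows 5-6 cols 4-5 -> outside (row miss)
  D: rows 9-10 cols 1-3 -> outside (row miss)
  E: rows 4-9 cols 4-5 z=3 -> covers; best now E (z=3)
Winner: E at z=3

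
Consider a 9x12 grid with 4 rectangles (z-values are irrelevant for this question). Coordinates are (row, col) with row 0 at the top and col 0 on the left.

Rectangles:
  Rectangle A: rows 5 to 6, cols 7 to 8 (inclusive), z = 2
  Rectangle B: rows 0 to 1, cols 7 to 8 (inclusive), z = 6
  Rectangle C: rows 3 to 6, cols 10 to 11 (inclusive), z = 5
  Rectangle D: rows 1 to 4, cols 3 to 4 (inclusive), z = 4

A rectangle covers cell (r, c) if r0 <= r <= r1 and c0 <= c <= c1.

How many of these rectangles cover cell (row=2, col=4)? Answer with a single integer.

Answer: 1

Derivation:
Check cell (2,4):
  A: rows 5-6 cols 7-8 -> outside (row miss)
  B: rows 0-1 cols 7-8 -> outside (row miss)
  C: rows 3-6 cols 10-11 -> outside (row miss)
  D: rows 1-4 cols 3-4 -> covers
Count covering = 1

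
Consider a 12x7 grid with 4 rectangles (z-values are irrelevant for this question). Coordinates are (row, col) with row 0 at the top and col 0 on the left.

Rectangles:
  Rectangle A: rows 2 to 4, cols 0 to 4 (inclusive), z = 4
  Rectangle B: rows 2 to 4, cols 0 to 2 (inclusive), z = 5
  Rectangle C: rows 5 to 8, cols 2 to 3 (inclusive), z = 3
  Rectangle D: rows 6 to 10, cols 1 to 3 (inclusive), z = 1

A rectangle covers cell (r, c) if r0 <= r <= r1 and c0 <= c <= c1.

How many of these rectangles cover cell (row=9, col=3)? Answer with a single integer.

Answer: 1

Derivation:
Check cell (9,3):
  A: rows 2-4 cols 0-4 -> outside (row miss)
  B: rows 2-4 cols 0-2 -> outside (row miss)
  C: rows 5-8 cols 2-3 -> outside (row miss)
  D: rows 6-10 cols 1-3 -> covers
Count covering = 1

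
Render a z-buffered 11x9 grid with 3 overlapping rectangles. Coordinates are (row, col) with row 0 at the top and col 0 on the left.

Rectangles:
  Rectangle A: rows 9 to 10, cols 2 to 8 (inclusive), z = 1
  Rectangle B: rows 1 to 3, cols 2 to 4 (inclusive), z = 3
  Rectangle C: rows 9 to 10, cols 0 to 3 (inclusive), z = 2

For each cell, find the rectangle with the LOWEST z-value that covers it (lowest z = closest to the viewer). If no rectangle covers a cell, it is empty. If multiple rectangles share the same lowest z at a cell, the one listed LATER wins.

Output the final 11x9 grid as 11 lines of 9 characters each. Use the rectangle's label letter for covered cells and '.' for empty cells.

.........
..BBB....
..BBB....
..BBB....
.........
.........
.........
.........
.........
CCAAAAAAA
CCAAAAAAA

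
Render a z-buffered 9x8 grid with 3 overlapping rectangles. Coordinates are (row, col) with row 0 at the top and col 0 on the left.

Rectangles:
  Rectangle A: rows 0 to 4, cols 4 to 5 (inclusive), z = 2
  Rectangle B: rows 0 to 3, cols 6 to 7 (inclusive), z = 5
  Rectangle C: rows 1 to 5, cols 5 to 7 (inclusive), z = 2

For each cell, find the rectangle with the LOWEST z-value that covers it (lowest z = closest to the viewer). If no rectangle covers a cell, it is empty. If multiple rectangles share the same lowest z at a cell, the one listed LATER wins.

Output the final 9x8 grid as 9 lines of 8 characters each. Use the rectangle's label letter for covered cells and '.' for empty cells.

....AABB
....ACCC
....ACCC
....ACCC
....ACCC
.....CCC
........
........
........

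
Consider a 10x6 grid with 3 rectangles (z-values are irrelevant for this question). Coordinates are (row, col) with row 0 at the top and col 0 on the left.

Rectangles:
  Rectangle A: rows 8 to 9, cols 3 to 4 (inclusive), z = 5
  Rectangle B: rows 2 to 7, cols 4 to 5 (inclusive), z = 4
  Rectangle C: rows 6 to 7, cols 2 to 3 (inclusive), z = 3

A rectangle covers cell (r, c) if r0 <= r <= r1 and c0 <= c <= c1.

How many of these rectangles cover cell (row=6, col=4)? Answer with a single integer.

Answer: 1

Derivation:
Check cell (6,4):
  A: rows 8-9 cols 3-4 -> outside (row miss)
  B: rows 2-7 cols 4-5 -> covers
  C: rows 6-7 cols 2-3 -> outside (col miss)
Count covering = 1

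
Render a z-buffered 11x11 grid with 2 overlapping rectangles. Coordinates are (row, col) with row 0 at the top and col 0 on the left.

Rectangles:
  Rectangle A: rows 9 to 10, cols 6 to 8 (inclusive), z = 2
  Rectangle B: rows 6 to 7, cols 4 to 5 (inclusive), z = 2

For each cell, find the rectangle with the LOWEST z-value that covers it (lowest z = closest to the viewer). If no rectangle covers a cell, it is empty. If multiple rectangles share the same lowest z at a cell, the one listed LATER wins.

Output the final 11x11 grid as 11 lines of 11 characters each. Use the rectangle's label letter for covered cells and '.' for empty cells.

...........
...........
...........
...........
...........
...........
....BB.....
....BB.....
...........
......AAA..
......AAA..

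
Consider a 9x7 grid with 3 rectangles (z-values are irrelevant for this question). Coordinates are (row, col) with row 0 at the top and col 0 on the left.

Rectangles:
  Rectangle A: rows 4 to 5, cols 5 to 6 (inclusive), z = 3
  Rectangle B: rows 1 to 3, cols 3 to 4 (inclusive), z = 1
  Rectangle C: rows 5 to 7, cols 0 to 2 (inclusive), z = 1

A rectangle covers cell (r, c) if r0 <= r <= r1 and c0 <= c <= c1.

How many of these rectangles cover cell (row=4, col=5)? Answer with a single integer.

Answer: 1

Derivation:
Check cell (4,5):
  A: rows 4-5 cols 5-6 -> covers
  B: rows 1-3 cols 3-4 -> outside (row miss)
  C: rows 5-7 cols 0-2 -> outside (row miss)
Count covering = 1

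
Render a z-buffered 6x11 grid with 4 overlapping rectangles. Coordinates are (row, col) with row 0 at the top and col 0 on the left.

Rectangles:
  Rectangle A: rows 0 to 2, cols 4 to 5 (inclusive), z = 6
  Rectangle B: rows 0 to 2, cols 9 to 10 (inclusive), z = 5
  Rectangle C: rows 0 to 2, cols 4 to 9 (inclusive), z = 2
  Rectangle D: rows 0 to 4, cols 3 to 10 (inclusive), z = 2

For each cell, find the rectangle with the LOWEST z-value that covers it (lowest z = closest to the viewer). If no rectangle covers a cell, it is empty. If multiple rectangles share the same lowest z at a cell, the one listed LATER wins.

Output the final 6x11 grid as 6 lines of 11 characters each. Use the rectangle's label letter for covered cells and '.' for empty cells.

...DDDDDDDD
...DDDDDDDD
...DDDDDDDD
...DDDDDDDD
...DDDDDDDD
...........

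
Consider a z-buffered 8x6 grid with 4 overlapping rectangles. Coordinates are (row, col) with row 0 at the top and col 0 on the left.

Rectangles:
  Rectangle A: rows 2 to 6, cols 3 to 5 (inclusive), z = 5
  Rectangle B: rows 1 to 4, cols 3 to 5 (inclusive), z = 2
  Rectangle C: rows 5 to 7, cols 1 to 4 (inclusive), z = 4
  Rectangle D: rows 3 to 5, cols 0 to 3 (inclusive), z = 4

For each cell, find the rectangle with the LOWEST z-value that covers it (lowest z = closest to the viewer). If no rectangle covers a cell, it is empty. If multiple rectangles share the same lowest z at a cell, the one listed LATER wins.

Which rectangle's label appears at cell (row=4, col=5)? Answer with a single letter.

Answer: B

Derivation:
Check cell (4,5):
  A: rows 2-6 cols 3-5 z=5 -> covers; best now A (z=5)
  B: rows 1-4 cols 3-5 z=2 -> covers; best now B (z=2)
  C: rows 5-7 cols 1-4 -> outside (row miss)
  D: rows 3-5 cols 0-3 -> outside (col miss)
Winner: B at z=2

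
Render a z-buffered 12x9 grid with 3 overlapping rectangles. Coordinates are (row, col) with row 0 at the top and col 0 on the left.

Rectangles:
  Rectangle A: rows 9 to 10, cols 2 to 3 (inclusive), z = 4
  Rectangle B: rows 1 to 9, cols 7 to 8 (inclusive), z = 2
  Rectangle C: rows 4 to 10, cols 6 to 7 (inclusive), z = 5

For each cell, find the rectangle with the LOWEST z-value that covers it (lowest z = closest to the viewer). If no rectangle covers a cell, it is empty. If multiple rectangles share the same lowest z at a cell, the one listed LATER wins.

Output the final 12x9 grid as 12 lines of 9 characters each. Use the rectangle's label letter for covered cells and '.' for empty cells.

.........
.......BB
.......BB
.......BB
......CBB
......CBB
......CBB
......CBB
......CBB
..AA..CBB
..AA..CC.
.........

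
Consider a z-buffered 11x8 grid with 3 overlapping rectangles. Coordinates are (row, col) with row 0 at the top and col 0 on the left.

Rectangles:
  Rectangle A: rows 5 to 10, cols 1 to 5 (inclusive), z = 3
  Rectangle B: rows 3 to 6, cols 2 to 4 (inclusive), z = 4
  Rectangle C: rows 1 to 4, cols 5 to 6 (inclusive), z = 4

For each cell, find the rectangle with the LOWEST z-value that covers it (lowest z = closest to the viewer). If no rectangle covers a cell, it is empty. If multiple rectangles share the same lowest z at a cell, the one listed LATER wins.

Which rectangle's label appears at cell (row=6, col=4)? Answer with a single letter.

Answer: A

Derivation:
Check cell (6,4):
  A: rows 5-10 cols 1-5 z=3 -> covers; best now A (z=3)
  B: rows 3-6 cols 2-4 z=4 -> covers; best now A (z=3)
  C: rows 1-4 cols 5-6 -> outside (row miss)
Winner: A at z=3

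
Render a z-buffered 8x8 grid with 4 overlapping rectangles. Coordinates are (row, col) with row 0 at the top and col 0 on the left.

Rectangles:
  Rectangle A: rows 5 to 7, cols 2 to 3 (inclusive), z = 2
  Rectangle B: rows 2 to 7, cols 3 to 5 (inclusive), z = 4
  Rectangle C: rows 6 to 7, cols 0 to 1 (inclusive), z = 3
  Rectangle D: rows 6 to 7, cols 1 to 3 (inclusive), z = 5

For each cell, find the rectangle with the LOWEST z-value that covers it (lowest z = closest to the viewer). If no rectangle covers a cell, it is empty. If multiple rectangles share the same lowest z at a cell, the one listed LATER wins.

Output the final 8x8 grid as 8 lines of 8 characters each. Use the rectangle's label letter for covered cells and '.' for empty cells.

........
........
...BBB..
...BBB..
...BBB..
..AABB..
CCAABB..
CCAABB..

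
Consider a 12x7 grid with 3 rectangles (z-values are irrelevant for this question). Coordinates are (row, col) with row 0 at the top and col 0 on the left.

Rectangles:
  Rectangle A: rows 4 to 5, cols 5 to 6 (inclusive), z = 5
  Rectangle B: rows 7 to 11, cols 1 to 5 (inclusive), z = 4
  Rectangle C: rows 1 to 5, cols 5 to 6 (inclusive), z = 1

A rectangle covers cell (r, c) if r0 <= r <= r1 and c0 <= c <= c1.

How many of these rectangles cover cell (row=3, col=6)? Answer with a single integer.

Check cell (3,6):
  A: rows 4-5 cols 5-6 -> outside (row miss)
  B: rows 7-11 cols 1-5 -> outside (row miss)
  C: rows 1-5 cols 5-6 -> covers
Count covering = 1

Answer: 1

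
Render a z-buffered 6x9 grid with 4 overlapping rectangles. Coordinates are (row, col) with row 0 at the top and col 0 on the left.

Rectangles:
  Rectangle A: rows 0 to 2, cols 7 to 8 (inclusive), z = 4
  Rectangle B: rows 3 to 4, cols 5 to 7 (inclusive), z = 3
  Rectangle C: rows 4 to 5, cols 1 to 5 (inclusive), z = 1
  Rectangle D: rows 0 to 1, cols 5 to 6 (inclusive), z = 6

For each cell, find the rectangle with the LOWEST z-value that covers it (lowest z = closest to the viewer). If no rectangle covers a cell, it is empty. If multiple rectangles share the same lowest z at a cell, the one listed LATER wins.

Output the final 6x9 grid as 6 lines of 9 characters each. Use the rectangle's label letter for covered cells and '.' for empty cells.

.....DDAA
.....DDAA
.......AA
.....BBB.
.CCCCCBB.
.CCCCC...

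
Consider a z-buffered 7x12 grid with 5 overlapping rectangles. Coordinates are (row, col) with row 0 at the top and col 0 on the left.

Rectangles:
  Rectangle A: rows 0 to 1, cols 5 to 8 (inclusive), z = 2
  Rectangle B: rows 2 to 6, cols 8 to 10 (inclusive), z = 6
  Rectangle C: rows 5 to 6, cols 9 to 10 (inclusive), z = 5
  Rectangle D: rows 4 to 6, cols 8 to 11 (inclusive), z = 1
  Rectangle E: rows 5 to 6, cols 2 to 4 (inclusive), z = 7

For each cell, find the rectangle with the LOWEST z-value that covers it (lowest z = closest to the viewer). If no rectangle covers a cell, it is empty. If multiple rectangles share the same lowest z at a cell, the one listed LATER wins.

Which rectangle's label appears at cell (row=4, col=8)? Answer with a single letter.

Check cell (4,8):
  A: rows 0-1 cols 5-8 -> outside (row miss)
  B: rows 2-6 cols 8-10 z=6 -> covers; best now B (z=6)
  C: rows 5-6 cols 9-10 -> outside (row miss)
  D: rows 4-6 cols 8-11 z=1 -> covers; best now D (z=1)
  E: rows 5-6 cols 2-4 -> outside (row miss)
Winner: D at z=1

Answer: D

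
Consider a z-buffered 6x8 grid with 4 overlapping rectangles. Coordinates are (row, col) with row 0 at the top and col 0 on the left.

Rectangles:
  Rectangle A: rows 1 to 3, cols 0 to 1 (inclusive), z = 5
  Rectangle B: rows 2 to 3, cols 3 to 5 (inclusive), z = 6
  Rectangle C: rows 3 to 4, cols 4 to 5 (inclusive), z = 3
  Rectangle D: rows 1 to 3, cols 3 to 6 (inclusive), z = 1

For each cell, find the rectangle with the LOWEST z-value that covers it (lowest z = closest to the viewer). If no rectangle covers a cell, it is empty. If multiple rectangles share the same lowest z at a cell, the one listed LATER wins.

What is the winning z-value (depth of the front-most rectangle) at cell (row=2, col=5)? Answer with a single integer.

Answer: 1

Derivation:
Check cell (2,5):
  A: rows 1-3 cols 0-1 -> outside (col miss)
  B: rows 2-3 cols 3-5 z=6 -> covers; best now B (z=6)
  C: rows 3-4 cols 4-5 -> outside (row miss)
  D: rows 1-3 cols 3-6 z=1 -> covers; best now D (z=1)
Winner: D at z=1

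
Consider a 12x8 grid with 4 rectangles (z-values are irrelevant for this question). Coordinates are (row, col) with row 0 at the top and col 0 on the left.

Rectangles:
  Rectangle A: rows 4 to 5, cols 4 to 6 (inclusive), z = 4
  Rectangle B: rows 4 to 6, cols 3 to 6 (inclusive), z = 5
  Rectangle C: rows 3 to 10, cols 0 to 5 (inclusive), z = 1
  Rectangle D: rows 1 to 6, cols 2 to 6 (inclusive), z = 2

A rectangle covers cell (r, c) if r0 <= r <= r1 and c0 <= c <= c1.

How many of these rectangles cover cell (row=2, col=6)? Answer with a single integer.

Answer: 1

Derivation:
Check cell (2,6):
  A: rows 4-5 cols 4-6 -> outside (row miss)
  B: rows 4-6 cols 3-6 -> outside (row miss)
  C: rows 3-10 cols 0-5 -> outside (row miss)
  D: rows 1-6 cols 2-6 -> covers
Count covering = 1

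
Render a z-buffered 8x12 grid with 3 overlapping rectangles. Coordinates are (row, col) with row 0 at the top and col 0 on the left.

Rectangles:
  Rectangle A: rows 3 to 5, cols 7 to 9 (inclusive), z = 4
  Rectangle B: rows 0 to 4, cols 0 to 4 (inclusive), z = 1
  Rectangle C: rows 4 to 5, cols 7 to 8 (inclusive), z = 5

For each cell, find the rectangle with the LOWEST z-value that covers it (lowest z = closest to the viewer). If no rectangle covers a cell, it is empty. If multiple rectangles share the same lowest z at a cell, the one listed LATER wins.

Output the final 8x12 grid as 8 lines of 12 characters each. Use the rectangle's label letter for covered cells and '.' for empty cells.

BBBBB.......
BBBBB.......
BBBBB.......
BBBBB..AAA..
BBBBB..AAA..
.......AAA..
............
............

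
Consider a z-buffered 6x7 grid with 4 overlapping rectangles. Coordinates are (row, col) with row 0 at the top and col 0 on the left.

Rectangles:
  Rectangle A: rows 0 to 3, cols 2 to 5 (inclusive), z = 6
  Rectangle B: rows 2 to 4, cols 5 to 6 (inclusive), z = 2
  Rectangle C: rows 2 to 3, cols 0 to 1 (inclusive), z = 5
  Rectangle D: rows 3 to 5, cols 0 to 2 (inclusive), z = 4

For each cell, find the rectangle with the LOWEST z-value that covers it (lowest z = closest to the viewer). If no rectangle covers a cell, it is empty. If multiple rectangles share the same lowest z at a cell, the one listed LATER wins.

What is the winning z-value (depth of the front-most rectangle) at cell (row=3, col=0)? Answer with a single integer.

Check cell (3,0):
  A: rows 0-3 cols 2-5 -> outside (col miss)
  B: rows 2-4 cols 5-6 -> outside (col miss)
  C: rows 2-3 cols 0-1 z=5 -> covers; best now C (z=5)
  D: rows 3-5 cols 0-2 z=4 -> covers; best now D (z=4)
Winner: D at z=4

Answer: 4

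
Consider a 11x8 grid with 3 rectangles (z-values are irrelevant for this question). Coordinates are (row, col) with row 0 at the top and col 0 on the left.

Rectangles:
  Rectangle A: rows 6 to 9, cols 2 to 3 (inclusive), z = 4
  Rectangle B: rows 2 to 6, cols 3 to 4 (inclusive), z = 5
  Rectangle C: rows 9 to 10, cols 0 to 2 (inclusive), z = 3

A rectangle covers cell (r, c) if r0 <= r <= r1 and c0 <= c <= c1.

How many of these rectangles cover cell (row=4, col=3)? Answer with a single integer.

Check cell (4,3):
  A: rows 6-9 cols 2-3 -> outside (row miss)
  B: rows 2-6 cols 3-4 -> covers
  C: rows 9-10 cols 0-2 -> outside (row miss)
Count covering = 1

Answer: 1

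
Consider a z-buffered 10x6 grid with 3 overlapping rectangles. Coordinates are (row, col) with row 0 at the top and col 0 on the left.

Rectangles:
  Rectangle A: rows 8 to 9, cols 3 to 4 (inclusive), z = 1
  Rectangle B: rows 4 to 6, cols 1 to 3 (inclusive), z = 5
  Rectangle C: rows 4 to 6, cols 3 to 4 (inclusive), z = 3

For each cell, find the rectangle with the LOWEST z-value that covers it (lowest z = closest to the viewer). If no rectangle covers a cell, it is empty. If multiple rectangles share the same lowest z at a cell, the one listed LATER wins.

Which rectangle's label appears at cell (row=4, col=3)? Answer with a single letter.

Answer: C

Derivation:
Check cell (4,3):
  A: rows 8-9 cols 3-4 -> outside (row miss)
  B: rows 4-6 cols 1-3 z=5 -> covers; best now B (z=5)
  C: rows 4-6 cols 3-4 z=3 -> covers; best now C (z=3)
Winner: C at z=3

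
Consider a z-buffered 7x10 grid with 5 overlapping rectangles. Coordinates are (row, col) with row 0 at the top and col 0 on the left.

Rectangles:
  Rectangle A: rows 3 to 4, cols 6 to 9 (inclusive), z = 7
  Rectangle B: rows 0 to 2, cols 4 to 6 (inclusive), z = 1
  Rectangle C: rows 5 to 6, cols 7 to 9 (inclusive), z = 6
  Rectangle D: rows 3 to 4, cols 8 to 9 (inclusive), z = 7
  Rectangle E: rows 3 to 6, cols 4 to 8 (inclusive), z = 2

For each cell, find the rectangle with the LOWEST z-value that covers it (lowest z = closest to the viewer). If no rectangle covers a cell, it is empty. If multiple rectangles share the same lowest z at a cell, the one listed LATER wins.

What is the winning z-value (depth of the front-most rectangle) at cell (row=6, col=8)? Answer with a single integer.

Check cell (6,8):
  A: rows 3-4 cols 6-9 -> outside (row miss)
  B: rows 0-2 cols 4-6 -> outside (row miss)
  C: rows 5-6 cols 7-9 z=6 -> covers; best now C (z=6)
  D: rows 3-4 cols 8-9 -> outside (row miss)
  E: rows 3-6 cols 4-8 z=2 -> covers; best now E (z=2)
Winner: E at z=2

Answer: 2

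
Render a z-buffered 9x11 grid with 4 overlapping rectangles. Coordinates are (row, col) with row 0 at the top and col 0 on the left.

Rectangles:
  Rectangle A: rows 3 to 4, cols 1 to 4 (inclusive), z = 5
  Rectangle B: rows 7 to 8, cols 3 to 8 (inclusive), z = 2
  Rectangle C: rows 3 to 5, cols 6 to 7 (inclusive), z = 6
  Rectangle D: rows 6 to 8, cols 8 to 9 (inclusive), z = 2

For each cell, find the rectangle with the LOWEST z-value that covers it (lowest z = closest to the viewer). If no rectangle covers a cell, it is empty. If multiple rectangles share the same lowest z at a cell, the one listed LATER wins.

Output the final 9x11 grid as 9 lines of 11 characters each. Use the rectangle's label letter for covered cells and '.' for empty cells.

...........
...........
...........
.AAAA.CC...
.AAAA.CC...
......CC...
........DD.
...BBBBBDD.
...BBBBBDD.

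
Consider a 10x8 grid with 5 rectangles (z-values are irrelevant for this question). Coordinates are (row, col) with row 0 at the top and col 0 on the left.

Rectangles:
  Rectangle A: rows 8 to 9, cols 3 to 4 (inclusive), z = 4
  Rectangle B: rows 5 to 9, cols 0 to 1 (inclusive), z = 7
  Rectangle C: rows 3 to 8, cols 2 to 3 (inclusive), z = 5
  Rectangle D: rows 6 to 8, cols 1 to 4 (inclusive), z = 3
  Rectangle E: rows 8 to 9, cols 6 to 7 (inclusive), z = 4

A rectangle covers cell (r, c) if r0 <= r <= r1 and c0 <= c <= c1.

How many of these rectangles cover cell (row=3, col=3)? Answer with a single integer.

Check cell (3,3):
  A: rows 8-9 cols 3-4 -> outside (row miss)
  B: rows 5-9 cols 0-1 -> outside (row miss)
  C: rows 3-8 cols 2-3 -> covers
  D: rows 6-8 cols 1-4 -> outside (row miss)
  E: rows 8-9 cols 6-7 -> outside (row miss)
Count covering = 1

Answer: 1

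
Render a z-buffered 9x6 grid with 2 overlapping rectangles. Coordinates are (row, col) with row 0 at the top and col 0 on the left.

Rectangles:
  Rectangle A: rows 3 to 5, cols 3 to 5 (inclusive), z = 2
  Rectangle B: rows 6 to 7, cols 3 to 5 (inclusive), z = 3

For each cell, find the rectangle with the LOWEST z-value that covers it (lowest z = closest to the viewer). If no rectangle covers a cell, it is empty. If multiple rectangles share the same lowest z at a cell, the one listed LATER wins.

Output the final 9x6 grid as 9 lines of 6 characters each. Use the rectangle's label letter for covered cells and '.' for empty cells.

......
......
......
...AAA
...AAA
...AAA
...BBB
...BBB
......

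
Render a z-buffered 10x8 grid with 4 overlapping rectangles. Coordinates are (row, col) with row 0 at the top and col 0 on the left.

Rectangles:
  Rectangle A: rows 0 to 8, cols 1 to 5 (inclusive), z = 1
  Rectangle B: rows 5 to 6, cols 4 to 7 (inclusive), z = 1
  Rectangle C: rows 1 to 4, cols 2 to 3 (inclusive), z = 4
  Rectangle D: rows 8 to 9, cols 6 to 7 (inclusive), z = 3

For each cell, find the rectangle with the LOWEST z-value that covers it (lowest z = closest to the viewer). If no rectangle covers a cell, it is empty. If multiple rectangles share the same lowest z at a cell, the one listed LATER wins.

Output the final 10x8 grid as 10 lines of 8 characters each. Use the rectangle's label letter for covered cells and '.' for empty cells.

.AAAAA..
.AAAAA..
.AAAAA..
.AAAAA..
.AAAAA..
.AAABBBB
.AAABBBB
.AAAAA..
.AAAAADD
......DD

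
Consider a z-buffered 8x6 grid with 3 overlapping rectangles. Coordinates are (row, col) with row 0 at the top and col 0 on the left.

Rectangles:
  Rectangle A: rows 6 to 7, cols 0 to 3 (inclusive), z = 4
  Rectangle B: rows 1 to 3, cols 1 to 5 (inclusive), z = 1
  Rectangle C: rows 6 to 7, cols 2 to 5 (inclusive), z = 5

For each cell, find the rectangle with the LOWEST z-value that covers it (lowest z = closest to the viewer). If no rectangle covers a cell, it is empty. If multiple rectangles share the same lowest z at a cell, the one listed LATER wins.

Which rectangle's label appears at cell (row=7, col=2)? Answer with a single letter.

Answer: A

Derivation:
Check cell (7,2):
  A: rows 6-7 cols 0-3 z=4 -> covers; best now A (z=4)
  B: rows 1-3 cols 1-5 -> outside (row miss)
  C: rows 6-7 cols 2-5 z=5 -> covers; best now A (z=4)
Winner: A at z=4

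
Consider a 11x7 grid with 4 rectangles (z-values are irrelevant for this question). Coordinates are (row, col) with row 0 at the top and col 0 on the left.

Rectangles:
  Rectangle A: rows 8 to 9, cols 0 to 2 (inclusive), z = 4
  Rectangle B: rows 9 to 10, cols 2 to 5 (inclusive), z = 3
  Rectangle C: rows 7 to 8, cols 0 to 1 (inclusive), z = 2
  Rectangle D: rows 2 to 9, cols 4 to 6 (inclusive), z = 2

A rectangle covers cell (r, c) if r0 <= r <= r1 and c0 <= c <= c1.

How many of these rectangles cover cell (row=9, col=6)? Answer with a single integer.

Answer: 1

Derivation:
Check cell (9,6):
  A: rows 8-9 cols 0-2 -> outside (col miss)
  B: rows 9-10 cols 2-5 -> outside (col miss)
  C: rows 7-8 cols 0-1 -> outside (row miss)
  D: rows 2-9 cols 4-6 -> covers
Count covering = 1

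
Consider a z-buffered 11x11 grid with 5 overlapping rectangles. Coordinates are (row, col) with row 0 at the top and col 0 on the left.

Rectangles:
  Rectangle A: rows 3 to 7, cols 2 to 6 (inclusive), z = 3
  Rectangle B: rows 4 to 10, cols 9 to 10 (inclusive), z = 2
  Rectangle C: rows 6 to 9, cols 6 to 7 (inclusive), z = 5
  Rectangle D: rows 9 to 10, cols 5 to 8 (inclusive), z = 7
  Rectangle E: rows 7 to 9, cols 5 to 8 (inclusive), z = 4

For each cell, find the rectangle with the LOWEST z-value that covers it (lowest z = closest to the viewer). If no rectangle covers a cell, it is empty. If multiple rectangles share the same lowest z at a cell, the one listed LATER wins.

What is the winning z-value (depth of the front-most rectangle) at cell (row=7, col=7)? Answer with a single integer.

Answer: 4

Derivation:
Check cell (7,7):
  A: rows 3-7 cols 2-6 -> outside (col miss)
  B: rows 4-10 cols 9-10 -> outside (col miss)
  C: rows 6-9 cols 6-7 z=5 -> covers; best now C (z=5)
  D: rows 9-10 cols 5-8 -> outside (row miss)
  E: rows 7-9 cols 5-8 z=4 -> covers; best now E (z=4)
Winner: E at z=4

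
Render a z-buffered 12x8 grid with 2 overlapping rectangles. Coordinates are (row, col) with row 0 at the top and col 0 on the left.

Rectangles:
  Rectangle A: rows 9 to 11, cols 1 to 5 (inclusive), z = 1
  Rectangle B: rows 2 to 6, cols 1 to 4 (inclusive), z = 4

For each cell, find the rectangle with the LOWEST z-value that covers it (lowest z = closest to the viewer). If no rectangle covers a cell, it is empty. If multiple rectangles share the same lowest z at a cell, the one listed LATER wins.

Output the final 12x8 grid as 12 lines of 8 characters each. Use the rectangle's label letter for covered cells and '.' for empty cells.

........
........
.BBBB...
.BBBB...
.BBBB...
.BBBB...
.BBBB...
........
........
.AAAAA..
.AAAAA..
.AAAAA..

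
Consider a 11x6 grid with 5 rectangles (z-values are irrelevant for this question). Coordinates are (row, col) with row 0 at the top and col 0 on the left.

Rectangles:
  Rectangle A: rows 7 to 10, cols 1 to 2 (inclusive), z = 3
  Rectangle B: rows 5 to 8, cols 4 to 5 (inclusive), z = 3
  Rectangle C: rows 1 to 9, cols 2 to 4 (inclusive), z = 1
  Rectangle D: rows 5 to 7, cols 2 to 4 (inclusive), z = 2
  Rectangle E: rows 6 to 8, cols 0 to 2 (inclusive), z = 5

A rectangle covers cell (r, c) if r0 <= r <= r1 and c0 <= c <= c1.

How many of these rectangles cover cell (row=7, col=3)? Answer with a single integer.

Answer: 2

Derivation:
Check cell (7,3):
  A: rows 7-10 cols 1-2 -> outside (col miss)
  B: rows 5-8 cols 4-5 -> outside (col miss)
  C: rows 1-9 cols 2-4 -> covers
  D: rows 5-7 cols 2-4 -> covers
  E: rows 6-8 cols 0-2 -> outside (col miss)
Count covering = 2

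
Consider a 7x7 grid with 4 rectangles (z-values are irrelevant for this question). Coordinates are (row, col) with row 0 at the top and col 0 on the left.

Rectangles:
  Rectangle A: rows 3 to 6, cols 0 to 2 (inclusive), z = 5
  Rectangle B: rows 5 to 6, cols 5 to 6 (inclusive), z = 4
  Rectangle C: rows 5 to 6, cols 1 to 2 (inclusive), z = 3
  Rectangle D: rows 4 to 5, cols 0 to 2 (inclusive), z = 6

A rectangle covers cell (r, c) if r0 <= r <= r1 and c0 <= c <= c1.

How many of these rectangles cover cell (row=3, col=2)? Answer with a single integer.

Check cell (3,2):
  A: rows 3-6 cols 0-2 -> covers
  B: rows 5-6 cols 5-6 -> outside (row miss)
  C: rows 5-6 cols 1-2 -> outside (row miss)
  D: rows 4-5 cols 0-2 -> outside (row miss)
Count covering = 1

Answer: 1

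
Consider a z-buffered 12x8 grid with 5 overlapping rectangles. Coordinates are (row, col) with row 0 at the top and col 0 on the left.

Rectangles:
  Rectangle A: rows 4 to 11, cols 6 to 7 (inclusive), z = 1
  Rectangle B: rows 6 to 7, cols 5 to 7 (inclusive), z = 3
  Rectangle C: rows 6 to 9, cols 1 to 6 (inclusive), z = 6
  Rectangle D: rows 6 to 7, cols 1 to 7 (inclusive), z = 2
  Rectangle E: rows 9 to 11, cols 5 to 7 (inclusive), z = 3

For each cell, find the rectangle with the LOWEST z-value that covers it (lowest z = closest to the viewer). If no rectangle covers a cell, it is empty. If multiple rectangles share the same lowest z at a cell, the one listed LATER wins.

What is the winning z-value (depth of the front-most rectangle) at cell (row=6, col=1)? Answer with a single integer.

Check cell (6,1):
  A: rows 4-11 cols 6-7 -> outside (col miss)
  B: rows 6-7 cols 5-7 -> outside (col miss)
  C: rows 6-9 cols 1-6 z=6 -> covers; best now C (z=6)
  D: rows 6-7 cols 1-7 z=2 -> covers; best now D (z=2)
  E: rows 9-11 cols 5-7 -> outside (row miss)
Winner: D at z=2

Answer: 2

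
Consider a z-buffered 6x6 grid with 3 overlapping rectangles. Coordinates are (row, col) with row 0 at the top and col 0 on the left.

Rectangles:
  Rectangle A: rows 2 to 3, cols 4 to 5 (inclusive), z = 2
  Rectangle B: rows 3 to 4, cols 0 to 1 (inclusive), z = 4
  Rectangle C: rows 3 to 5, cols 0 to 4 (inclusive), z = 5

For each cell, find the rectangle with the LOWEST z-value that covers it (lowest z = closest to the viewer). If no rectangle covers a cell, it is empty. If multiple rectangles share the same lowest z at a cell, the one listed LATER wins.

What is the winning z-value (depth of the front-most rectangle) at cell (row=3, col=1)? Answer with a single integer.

Answer: 4

Derivation:
Check cell (3,1):
  A: rows 2-3 cols 4-5 -> outside (col miss)
  B: rows 3-4 cols 0-1 z=4 -> covers; best now B (z=4)
  C: rows 3-5 cols 0-4 z=5 -> covers; best now B (z=4)
Winner: B at z=4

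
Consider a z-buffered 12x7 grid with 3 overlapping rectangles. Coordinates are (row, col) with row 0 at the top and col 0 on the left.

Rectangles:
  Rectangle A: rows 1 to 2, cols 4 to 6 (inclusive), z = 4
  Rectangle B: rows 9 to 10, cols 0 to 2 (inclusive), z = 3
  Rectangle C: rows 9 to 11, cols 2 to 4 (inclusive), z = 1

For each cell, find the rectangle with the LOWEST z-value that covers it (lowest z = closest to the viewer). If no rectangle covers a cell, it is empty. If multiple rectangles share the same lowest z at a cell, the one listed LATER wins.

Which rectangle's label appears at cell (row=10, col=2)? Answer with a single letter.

Check cell (10,2):
  A: rows 1-2 cols 4-6 -> outside (row miss)
  B: rows 9-10 cols 0-2 z=3 -> covers; best now B (z=3)
  C: rows 9-11 cols 2-4 z=1 -> covers; best now C (z=1)
Winner: C at z=1

Answer: C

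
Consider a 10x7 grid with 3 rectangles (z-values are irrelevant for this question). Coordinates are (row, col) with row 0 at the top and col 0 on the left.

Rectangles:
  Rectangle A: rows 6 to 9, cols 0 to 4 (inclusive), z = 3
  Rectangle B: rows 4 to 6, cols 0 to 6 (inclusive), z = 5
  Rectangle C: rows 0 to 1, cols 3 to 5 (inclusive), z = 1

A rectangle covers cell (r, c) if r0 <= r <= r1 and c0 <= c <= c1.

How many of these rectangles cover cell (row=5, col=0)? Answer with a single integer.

Answer: 1

Derivation:
Check cell (5,0):
  A: rows 6-9 cols 0-4 -> outside (row miss)
  B: rows 4-6 cols 0-6 -> covers
  C: rows 0-1 cols 3-5 -> outside (row miss)
Count covering = 1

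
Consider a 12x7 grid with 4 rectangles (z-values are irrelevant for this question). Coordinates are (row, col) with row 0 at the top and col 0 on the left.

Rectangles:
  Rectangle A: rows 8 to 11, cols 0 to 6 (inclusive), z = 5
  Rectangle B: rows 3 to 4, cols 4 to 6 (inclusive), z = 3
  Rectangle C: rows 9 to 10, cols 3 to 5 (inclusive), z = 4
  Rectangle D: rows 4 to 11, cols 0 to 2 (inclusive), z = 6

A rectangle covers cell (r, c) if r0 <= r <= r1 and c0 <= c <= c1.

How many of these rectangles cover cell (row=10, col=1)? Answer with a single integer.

Check cell (10,1):
  A: rows 8-11 cols 0-6 -> covers
  B: rows 3-4 cols 4-6 -> outside (row miss)
  C: rows 9-10 cols 3-5 -> outside (col miss)
  D: rows 4-11 cols 0-2 -> covers
Count covering = 2

Answer: 2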